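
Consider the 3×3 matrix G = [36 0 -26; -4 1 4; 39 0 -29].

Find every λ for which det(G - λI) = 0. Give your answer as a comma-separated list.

-3, 1, 10

The characteristic polynomial is p(λ) = det(λI - G).
Expanding along the first row, p(λ) = λ^3 - 8λ^2 - 23λ + 30.
Try λ = 1: p(1) = 0, so 1 is a root.
Factor out (λ - 1): p(λ) = (λ - 1)·(λ^2 - 7λ - 30).
The quadratic factors as (λ + 3)·(λ - 10).
Eigenvalues: -3, 1, 10.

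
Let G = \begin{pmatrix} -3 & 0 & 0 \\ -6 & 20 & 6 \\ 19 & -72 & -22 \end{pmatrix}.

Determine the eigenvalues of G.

Compute the characteristic polynomial p(λ) = det(λI - G).
Cofactor expansion gives p(λ) = λ^3 + 5λ^2 - 2λ - 24.
Try λ = -3: p(-3) = 0, so -3 is a root.
Factor out (λ + 3): p(λ) = (λ + 3)·(λ^2 + 2λ - 8).
The quadratic factors as (λ + 4)·(λ - 2).
Eigenvalues: -4, -3, 2.

-4, -3, 2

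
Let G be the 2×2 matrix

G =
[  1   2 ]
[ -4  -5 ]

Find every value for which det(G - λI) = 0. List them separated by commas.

-3, -1

det(G - λI) = (1 - λ)(-5 - λ) - (2)·(-4) = λ^2 + 4λ + 3.
This factors as (λ + 3)·(λ + 1) = 0.
Eigenvalues: -3, -1.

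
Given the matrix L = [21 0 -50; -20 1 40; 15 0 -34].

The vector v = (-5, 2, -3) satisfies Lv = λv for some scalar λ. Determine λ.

-9

Compute Lv: L·(-5, 2, -3) = (45, -18, 27).
Since Lv = λv, compare component 1: 45 = λ·-5, so λ = -9.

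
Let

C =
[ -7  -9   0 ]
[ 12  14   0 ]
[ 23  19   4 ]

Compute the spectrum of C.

Set up det(λI - C) = 0.
Expanding the 3×3 determinant: p(λ) = λ^3 - 11λ^2 + 38λ - 40.
Rational-root test: λ = 4 gives p(4) = 0.
Factor out (λ - 4): p(λ) = (λ - 4)·(λ^2 - 7λ + 10).
The quadratic factors as (λ - 2)·(λ - 5).
Eigenvalues: 2, 4, 5.

2, 4, 5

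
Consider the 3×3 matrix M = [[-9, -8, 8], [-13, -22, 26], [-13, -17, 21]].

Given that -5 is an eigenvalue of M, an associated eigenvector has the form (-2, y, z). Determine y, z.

0, -1

We need (M + 5I)v = 0.
M + 5I = [[-4, -8, 8], [-13, -17, 26], [-13, -17, 26]].
Row 1: (-4)·-2 + (-8)·y + (8)·z = 0
Row 2: (-13)·-2 + (-17)·y + (26)·z = 0
Row 3: (-13)·-2 + (-17)·y + (26)·z = 0
Solving gives y = 0, z = -1.
Check: M·(-2, 0, -1) = (10, 0, 5) = -5·(-2, 0, -1).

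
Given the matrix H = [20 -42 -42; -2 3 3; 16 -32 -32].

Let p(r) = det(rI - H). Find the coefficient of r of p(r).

p(r) = r^3 + 9r^2 + 8r.
The coefficient of r is 8.

8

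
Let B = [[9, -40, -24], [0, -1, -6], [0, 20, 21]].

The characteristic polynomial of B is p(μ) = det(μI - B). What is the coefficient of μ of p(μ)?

p(μ) = μ^3 - 29μ^2 + 279μ - 891.
The coefficient of μ is 279.

279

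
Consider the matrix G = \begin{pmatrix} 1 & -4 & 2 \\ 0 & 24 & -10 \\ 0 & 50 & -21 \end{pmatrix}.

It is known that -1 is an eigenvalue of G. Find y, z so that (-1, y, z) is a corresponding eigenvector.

We need (G + 1I)v = 0.
G + 1I = [[2, -4, 2], [0, 25, -10], [0, 50, -20]].
Row 1: (2)·-1 + (-4)·y + (2)·z = 0
Row 2: (0)·-1 + (25)·y + (-10)·z = 0
Row 3: (0)·-1 + (50)·y + (-20)·z = 0
Solving gives y = 2, z = 5.
Check: G·(-1, 2, 5) = (1, -2, -5) = -1·(-1, 2, 5).

2, 5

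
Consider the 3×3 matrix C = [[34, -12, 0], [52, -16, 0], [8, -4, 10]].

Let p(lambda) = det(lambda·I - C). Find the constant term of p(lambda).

-800

p(lambda) = lambda^3 - 28·lambda^2 + 260·lambda - 800.
The constant term is -800.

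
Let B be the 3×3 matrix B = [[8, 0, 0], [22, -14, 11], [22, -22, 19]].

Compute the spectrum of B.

Compute the characteristic polynomial p(λ) = det(λI - B).
Expanding along the first row, p(λ) = λ^3 - 13λ^2 + 16λ + 192.
Rational-root test: λ = -3 gives p(-3) = 0.
Dividing by (λ + 3) leaves λ^2 - 16λ + 64.
The quadratic factor is (λ - 8)^2.
Eigenvalues: -3, 8, 8.

-3, 8, 8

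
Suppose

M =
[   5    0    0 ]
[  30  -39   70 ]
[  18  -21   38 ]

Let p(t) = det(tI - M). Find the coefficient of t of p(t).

p(t) = t^3 - 4t^2 - 17t + 60.
The coefficient of t is -17.

-17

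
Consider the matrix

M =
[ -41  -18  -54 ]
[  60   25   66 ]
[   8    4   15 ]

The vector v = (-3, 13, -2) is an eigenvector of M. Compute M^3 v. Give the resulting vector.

(-3, 13, -2)

First find the eigenvalue: Mv = (-3, 13, -2) = 1·(-3, 13, -2), so λ = 1.
Then M^3 v = λ^3·v = 1^3·(-3, 13, -2) = 1·(-3, 13, -2) = (-3, 13, -2).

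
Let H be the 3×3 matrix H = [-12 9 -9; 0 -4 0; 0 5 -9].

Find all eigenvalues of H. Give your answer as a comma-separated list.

-12, -9, -4

Set up det(tI - H) = 0.
Cofactor expansion gives p(t) = t^3 + 25t^2 + 192t + 432.
Try t = -9: p(-9) = 0, so -9 is a root.
Dividing by (t + 9) leaves t^2 + 16t + 48.
The quadratic factors as (t + 12)·(t + 4).
Eigenvalues: -12, -9, -4.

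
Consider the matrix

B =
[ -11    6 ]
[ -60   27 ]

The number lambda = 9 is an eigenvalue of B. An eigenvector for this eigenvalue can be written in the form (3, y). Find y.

We need (B - 9I)v = 0.
B - 9I = [[-20, 6], [-60, 18]].
Row 1: (-20)·3 + (6)·y = 0
Row 2: (-60)·3 + (18)·y = 0
Solving gives y = 10.
Check: B·(3, 10) = (27, 90) = 9·(3, 10).

10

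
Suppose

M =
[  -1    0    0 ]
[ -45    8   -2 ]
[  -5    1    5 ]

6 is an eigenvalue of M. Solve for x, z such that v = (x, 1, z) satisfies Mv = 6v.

0, 1

We need (M - 6I)v = 0.
M - 6I = [[-7, 0, 0], [-45, 2, -2], [-5, 1, -1]].
Row 1: (-7)·x + (0)·1 + (0)·z = 0
Row 2: (-45)·x + (2)·1 + (-2)·z = 0
Row 3: (-5)·x + (1)·1 + (-1)·z = 0
Solving gives x = 0, z = 1.
Check: M·(0, 1, 1) = (0, 6, 6) = 6·(0, 1, 1).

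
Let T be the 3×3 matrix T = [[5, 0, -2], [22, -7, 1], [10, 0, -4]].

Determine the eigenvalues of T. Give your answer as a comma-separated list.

-7, 0, 1

The characteristic polynomial is p(λ) = det(λI - T).
Expanding along the first row, p(λ) = λ^3 + 6λ^2 - 7λ.
Try λ = 0: p(0) = 0, so 0 is a root.
Factor out λ: p(λ) = λ·(λ^2 + 6λ - 7).
The quadratic factors as (λ + 7)·(λ - 1).
Eigenvalues: -7, 0, 1.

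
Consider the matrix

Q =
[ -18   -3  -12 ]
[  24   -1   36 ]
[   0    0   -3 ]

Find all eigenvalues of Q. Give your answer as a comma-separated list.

Compute the characteristic polynomial p(r) = det(rI - Q).
Expanding the 3×3 determinant: p(r) = r^3 + 22r^2 + 147r + 270.
Since p(-3) = 0, r = -3 is a root.
Dividing by (r + 3) leaves r^2 + 19r + 90.
The quadratic factors as (r + 10)·(r + 9).
Eigenvalues: -10, -9, -3.

-10, -9, -3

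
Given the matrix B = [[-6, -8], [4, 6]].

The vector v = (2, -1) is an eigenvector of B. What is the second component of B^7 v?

First find the eigenvalue: Bv = (-4, 2) = -2·(2, -1), so λ = -2.
Then B^7 v = λ^7·v = (-2)^7·(2, -1) = -128·(2, -1) = (-256, 128).

128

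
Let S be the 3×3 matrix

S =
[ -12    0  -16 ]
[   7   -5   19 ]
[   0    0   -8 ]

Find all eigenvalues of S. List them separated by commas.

Set up det(sI - S) = 0.
Expanding the 3×3 determinant: p(s) = s^3 + 25s^2 + 196s + 480.
Since p(-12) = 0, s = -12 is a root.
Dividing by (s + 12) leaves s^2 + 13s + 40.
The quadratic factors as (s + 8)·(s + 5).
Eigenvalues: -12, -8, -5.

-12, -8, -5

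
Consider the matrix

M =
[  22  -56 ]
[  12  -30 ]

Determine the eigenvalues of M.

det(M - λI) = (22 - λ)(-30 - λ) - (-56)·(12) = λ^2 + 8λ + 12.
This factors as (λ + 6)·(λ + 2) = 0.
Eigenvalues: -6, -2.

-6, -2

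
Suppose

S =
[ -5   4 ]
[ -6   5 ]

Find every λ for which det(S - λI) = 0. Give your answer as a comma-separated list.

det(S - rI) = (-5 - r)(5 - r) - (4)·(-6) = r^2 - 1.
This factors as (r + 1)·(r - 1) = 0.
Eigenvalues: -1, 1.

-1, 1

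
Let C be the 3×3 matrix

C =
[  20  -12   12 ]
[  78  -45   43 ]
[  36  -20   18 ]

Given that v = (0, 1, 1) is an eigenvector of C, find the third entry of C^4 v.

16

First find the eigenvalue: Cv = (0, -2, -2) = -2·(0, 1, 1), so λ = -2.
Then C^4 v = λ^4·v = (-2)^4·(0, 1, 1) = 16·(0, 1, 1) = (0, 16, 16).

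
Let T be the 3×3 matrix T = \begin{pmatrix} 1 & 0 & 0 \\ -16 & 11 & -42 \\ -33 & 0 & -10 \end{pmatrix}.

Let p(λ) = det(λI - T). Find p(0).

p(0) = det(0·I − T) = det(−T) = (−1)^3·det(T).
det(T) = -110, so p(0) = 110.

110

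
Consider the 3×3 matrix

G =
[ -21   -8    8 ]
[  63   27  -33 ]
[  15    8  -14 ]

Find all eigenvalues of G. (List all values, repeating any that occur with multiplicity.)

-6, -5, 3

The characteristic polynomial is p(μ) = det(μI - G).
Expanding along the first row, p(μ) = μ^3 + 8μ^2 - 3μ - 90.
Rational-root test: μ = -5 gives p(-5) = 0.
Factor out (μ + 5): p(μ) = (μ + 5)·(μ^2 + 3μ - 18).
The quadratic factors as (μ + 6)·(μ - 3).
Eigenvalues: -6, -5, 3.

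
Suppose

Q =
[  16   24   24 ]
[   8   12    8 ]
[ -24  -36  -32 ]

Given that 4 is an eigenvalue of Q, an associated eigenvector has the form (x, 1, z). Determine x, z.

We need (Q - 4I)v = 0.
Q - 4I = [[12, 24, 24], [8, 8, 8], [-24, -36, -36]].
Row 1: (12)·x + (24)·1 + (24)·z = 0
Row 2: (8)·x + (8)·1 + (8)·z = 0
Row 3: (-24)·x + (-36)·1 + (-36)·z = 0
Solving gives x = 0, z = -1.
Check: Q·(0, 1, -1) = (0, 4, -4) = 4·(0, 1, -1).

0, -1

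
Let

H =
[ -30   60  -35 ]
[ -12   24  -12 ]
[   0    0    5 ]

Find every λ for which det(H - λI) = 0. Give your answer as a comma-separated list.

-6, 0, 5

Compute the characteristic polynomial p(λ) = det(λI - H).
Expanding the 3×3 determinant: p(λ) = λ^3 + λ^2 - 30λ.
Try λ = 5: p(5) = 0, so 5 is a root.
Dividing by (λ - 5) leaves λ^2 + 6λ.
The quadratic factors as (λ + 6)·λ.
Eigenvalues: -6, 0, 5.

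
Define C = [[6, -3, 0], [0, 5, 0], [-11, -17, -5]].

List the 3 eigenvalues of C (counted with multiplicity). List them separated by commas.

-5, 5, 6

Compute the characteristic polynomial p(r) = det(rI - C).
Expanding the 3×3 determinant: p(r) = r^3 - 6r^2 - 25r + 150.
Try r = 5: p(5) = 0, so 5 is a root.
Dividing by (r - 5) leaves r^2 - r - 30.
The quadratic factors as (r + 5)·(r - 6).
Eigenvalues: -5, 5, 6.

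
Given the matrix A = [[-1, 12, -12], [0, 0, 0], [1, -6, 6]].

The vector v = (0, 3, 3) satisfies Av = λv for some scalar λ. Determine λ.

0

Compute Av: A·(0, 3, 3) = (0, 0, 0).
Since Av = λv, compare component 2: 0 = λ·3, so λ = 0.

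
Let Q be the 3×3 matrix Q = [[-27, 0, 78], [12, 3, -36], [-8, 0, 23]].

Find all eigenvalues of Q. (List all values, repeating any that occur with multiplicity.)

Compute the characteristic polynomial p(r) = det(rI - Q).
Expanding along the first row, p(r) = r^3 + r^2 - 9r - 9.
Since p(-1) = 0, r = -1 is a root.
Dividing by (r + 1) leaves r^2 - 9.
The quadratic factors as (r + 3)·(r - 3).
Eigenvalues: -3, -1, 3.

-3, -1, 3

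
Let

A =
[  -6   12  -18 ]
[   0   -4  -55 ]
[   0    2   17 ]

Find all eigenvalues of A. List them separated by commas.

-6, 6, 7

Compute the characteristic polynomial p(r) = det(rI - A).
Expanding along the first row, p(r) = r^3 - 7r^2 - 36r + 252.
Since p(6) = 0, r = 6 is a root.
Dividing by (r - 6) leaves r^2 - r - 42.
The quadratic factors as (r + 6)·(r - 7).
Eigenvalues: -6, 6, 7.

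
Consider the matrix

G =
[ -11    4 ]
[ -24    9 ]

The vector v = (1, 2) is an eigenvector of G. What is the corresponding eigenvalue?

-3

Compute Gv: G·(1, 2) = (-3, -6).
Since Gv = λv, compare component 1: -3 = λ·1, so λ = -3.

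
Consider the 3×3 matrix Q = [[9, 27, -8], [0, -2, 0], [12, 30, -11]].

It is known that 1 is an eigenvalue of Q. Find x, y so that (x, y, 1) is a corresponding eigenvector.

We need (Q - 1I)v = 0.
Q - 1I = [[8, 27, -8], [0, -3, 0], [12, 30, -12]].
Row 1: (8)·x + (27)·y + (-8)·1 = 0
Row 2: (0)·x + (-3)·y + (0)·1 = 0
Row 3: (12)·x + (30)·y + (-12)·1 = 0
Solving gives x = 1, y = 0.
Check: Q·(1, 0, 1) = (1, 0, 1) = 1·(1, 0, 1).

1, 0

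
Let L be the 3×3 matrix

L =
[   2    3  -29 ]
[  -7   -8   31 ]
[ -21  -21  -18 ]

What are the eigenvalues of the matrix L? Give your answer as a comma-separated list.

-12, -11, -1

Set up det(tI - L) = 0.
Expanding the 3×3 determinant: p(t) = t^3 + 24t^2 + 155t + 132.
Since p(-1) = 0, t = -1 is a root.
Factor out (t + 1): p(t) = (t + 1)·(t^2 + 23t + 132).
The quadratic factors as (t + 12)·(t + 11).
Eigenvalues: -12, -11, -1.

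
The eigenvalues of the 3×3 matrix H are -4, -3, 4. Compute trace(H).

-3

trace(H) is the sum of the eigenvalues: (-4) + (-3) + (4) = -3.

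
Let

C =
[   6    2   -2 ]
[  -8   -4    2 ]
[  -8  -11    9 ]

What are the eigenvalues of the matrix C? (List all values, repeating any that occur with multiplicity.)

Compute the characteristic polynomial p(μ) = det(μI - C).
Cofactor expansion gives p(μ) = μ^3 - 11μ^2 + 16μ + 84.
Since p(6) = 0, μ = 6 is a root.
Dividing by (μ - 6) leaves μ^2 - 5μ - 14.
The quadratic factors as (μ + 2)·(μ - 7).
Eigenvalues: -2, 6, 7.

-2, 6, 7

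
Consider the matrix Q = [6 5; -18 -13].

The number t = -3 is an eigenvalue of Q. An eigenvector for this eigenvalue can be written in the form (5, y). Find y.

-9

We need (Q + 3I)v = 0.
Q + 3I = [[9, 5], [-18, -10]].
Row 1: (9)·5 + (5)·y = 0
Row 2: (-18)·5 + (-10)·y = 0
Solving gives y = -9.
Check: Q·(5, -9) = (-15, 27) = -3·(5, -9).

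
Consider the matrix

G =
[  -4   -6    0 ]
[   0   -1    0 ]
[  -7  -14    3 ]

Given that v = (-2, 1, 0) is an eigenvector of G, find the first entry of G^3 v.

First find the eigenvalue: Gv = (2, -1, 0) = -1·(-2, 1, 0), so λ = -1.
Then G^3 v = λ^3·v = (-1)^3·(-2, 1, 0) = -1·(-2, 1, 0) = (2, -1, 0).

2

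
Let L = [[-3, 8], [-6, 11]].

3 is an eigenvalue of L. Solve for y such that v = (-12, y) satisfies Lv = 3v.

-9

We need (L - 3I)v = 0.
L - 3I = [[-6, 8], [-6, 8]].
Row 1: (-6)·-12 + (8)·y = 0
Row 2: (-6)·-12 + (8)·y = 0
Solving gives y = -9.
Check: L·(-12, -9) = (-36, -27) = 3·(-12, -9).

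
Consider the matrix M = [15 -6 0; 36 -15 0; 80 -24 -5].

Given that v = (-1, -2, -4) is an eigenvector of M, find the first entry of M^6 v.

-729

First find the eigenvalue: Mv = (-3, -6, -12) = 3·(-1, -2, -4), so λ = 3.
Then M^6 v = λ^6·v = 3^6·(-1, -2, -4) = 729·(-1, -2, -4) = (-729, -1458, -2916).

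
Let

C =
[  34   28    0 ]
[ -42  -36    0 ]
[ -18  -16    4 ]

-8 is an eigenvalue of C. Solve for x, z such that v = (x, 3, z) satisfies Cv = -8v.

-2, 1

We need (C + 8I)v = 0.
C + 8I = [[42, 28, 0], [-42, -28, 0], [-18, -16, 12]].
Row 1: (42)·x + (28)·3 + (0)·z = 0
Row 2: (-42)·x + (-28)·3 + (0)·z = 0
Row 3: (-18)·x + (-16)·3 + (12)·z = 0
Solving gives x = -2, z = 1.
Check: C·(-2, 3, 1) = (16, -24, -8) = -8·(-2, 3, 1).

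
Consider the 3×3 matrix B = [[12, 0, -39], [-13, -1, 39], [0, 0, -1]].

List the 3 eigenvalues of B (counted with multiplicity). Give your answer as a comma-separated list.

The characteristic polynomial is p(s) = det(sI - B).
Expanding the 3×3 determinant: p(s) = s^3 - 10s^2 - 23s - 12.
Since p(-1) = 0, s = -1 is a root.
Factor out (s + 1): p(s) = (s + 1)·(s^2 - 11s - 12).
The quadratic factors as (s + 1)·(s - 12).
Eigenvalues: -1, -1, 12.

-1, -1, 12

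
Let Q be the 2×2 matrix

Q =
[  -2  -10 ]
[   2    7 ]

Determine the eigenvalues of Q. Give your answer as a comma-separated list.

det(Q - tI) = (-2 - t)(7 - t) - (-10)·(2) = t^2 - 5t + 6.
This factors as (t - 2)·(t - 3) = 0.
Eigenvalues: 2, 3.

2, 3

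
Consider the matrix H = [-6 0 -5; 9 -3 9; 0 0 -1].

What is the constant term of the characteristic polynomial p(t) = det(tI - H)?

p(0) = det(0·I − H) = det(−H) = (−1)^3·det(H).
det(H) = -18, so p(0) = 18.

18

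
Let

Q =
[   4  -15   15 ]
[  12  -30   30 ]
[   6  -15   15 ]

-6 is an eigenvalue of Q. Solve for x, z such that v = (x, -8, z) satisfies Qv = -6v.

-6, -4

We need (Q + 6I)v = 0.
Q + 6I = [[10, -15, 15], [12, -24, 30], [6, -15, 21]].
Row 1: (10)·x + (-15)·-8 + (15)·z = 0
Row 2: (12)·x + (-24)·-8 + (30)·z = 0
Row 3: (6)·x + (-15)·-8 + (21)·z = 0
Solving gives x = -6, z = -4.
Check: Q·(-6, -8, -4) = (36, 48, 24) = -6·(-6, -8, -4).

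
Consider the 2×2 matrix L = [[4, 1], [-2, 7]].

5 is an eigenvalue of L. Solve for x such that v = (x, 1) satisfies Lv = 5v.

We need (L - 5I)v = 0.
L - 5I = [[-1, 1], [-2, 2]].
Row 1: (-1)·x + (1)·1 = 0
Row 2: (-2)·x + (2)·1 = 0
Solving gives x = 1.
Check: L·(1, 1) = (5, 5) = 5·(1, 1).

1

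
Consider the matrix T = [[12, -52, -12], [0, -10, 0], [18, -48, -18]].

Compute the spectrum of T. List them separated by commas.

The characteristic polynomial is p(λ) = det(λI - T).
Cofactor expansion gives p(λ) = λ^3 + 16λ^2 + 60λ.
Since p(-10) = 0, λ = -10 is a root.
Factor out (λ + 10): p(λ) = (λ + 10)·(λ^2 + 6λ).
The quadratic factors as (λ + 6)·λ.
Eigenvalues: -10, -6, 0.

-10, -6, 0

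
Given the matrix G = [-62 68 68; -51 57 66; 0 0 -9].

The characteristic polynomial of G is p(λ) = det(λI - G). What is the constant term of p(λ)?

-594

p(λ) = λ^3 + 14λ^2 - 21λ - 594.
The constant term is -594.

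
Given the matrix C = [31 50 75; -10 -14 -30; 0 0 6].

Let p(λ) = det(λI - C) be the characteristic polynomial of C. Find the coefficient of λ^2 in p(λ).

-23

The coefficient of λ^2 of det(λI - C) is −trace(C).
trace(C) = (31) + (-14) + (6) = 23, so the coefficient is -23.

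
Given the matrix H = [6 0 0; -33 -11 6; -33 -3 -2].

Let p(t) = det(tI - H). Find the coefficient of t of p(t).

-38

p(t) = t^3 + 7t^2 - 38t - 240.
The coefficient of t is -38.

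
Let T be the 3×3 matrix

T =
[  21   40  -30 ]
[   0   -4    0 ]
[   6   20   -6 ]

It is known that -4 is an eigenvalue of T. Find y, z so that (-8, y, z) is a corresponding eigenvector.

2, -4

We need (T + 4I)v = 0.
T + 4I = [[25, 40, -30], [0, 0, 0], [6, 20, -2]].
Row 1: (25)·-8 + (40)·y + (-30)·z = 0
Row 2: (0)·-8 + (0)·y + (0)·z = 0
Row 3: (6)·-8 + (20)·y + (-2)·z = 0
Solving gives y = 2, z = -4.
Check: T·(-8, 2, -4) = (32, -8, 16) = -4·(-8, 2, -4).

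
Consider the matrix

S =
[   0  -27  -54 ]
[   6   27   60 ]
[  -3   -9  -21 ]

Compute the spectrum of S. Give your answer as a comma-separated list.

Compute the characteristic polynomial p(s) = det(sI - S).
Cofactor expansion gives p(s) = s^3 - 6s^2 - 27s.
Since p(0) = 0, s = 0 is a root.
Factor out s: p(s) = s·(s^2 - 6s - 27).
The quadratic factors as (s + 3)·(s - 9).
Eigenvalues: -3, 0, 9.

-3, 0, 9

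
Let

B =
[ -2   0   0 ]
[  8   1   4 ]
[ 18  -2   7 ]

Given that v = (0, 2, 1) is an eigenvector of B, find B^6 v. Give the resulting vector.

(0, 1458, 729)

First find the eigenvalue: Bv = (0, 6, 3) = 3·(0, 2, 1), so λ = 3.
Then B^6 v = λ^6·v = 3^6·(0, 2, 1) = 729·(0, 2, 1) = (0, 1458, 729).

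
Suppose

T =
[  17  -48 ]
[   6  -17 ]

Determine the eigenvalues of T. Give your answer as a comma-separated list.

det(T - μI) = (17 - μ)(-17 - μ) - (-48)·(6) = μ^2 - 1.
This factors as (μ + 1)·(μ - 1) = 0.
Eigenvalues: -1, 1.

-1, 1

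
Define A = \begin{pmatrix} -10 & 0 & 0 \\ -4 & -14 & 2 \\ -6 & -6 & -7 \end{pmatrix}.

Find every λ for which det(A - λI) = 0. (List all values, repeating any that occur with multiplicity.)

-11, -10, -10

Compute the characteristic polynomial p(t) = det(tI - A).
Expanding the 3×3 determinant: p(t) = t^3 + 31t^2 + 320t + 1100.
Since p(-10) = 0, t = -10 is a root.
Factor out (t + 10): p(t) = (t + 10)·(t^2 + 21t + 110).
The quadratic factors as (t + 11)·(t + 10).
Eigenvalues: -11, -10, -10.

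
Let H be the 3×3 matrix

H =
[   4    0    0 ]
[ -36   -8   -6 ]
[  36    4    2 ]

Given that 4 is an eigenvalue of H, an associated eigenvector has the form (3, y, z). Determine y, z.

We need (H - 4I)v = 0.
H - 4I = [[0, 0, 0], [-36, -12, -6], [36, 4, -2]].
Row 1: (0)·3 + (0)·y + (0)·z = 0
Row 2: (-36)·3 + (-12)·y + (-6)·z = 0
Row 3: (36)·3 + (4)·y + (-2)·z = 0
Solving gives y = -18, z = 18.
Check: H·(3, -18, 18) = (12, -72, 72) = 4·(3, -18, 18).

-18, 18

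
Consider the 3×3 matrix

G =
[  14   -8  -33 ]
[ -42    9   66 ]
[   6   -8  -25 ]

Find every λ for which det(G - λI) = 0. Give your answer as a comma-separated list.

The characteristic polynomial is p(μ) = det(μI - G).
Cofactor expansion gives p(μ) = μ^3 + 2μ^2 - 59μ - 168.
Rational-root test: μ = -7 gives p(-7) = 0.
Dividing by (μ + 7) leaves μ^2 - 5μ - 24.
The quadratic factors as (μ + 3)·(μ - 8).
Eigenvalues: -7, -3, 8.

-7, -3, 8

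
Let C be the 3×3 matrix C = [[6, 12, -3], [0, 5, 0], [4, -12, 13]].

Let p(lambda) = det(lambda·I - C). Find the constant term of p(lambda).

-450

p(lambda) = lambda^3 - 24·lambda^2 + 185·lambda - 450.
The constant term is -450.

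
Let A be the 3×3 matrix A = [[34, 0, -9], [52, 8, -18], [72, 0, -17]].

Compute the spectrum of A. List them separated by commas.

Set up det(sI - A) = 0.
Expanding along the first row, p(s) = s^3 - 25s^2 + 206s - 560.
Try s = 8: p(8) = 0, so 8 is a root.
Factor out (s - 8): p(s) = (s - 8)·(s^2 - 17s + 70).
The quadratic factors as (s - 7)·(s - 10).
Eigenvalues: 7, 8, 10.

7, 8, 10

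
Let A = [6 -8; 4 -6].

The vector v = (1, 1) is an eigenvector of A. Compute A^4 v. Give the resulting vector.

First find the eigenvalue: Av = (-2, -2) = -2·(1, 1), so λ = -2.
Then A^4 v = λ^4·v = (-2)^4·(1, 1) = 16·(1, 1) = (16, 16).

(16, 16)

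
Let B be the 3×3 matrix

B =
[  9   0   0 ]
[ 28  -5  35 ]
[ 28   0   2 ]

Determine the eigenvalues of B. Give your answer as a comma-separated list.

Compute the characteristic polynomial p(λ) = det(λI - B).
Expanding the 3×3 determinant: p(λ) = λ^3 - 6λ^2 - 37λ + 90.
Since p(2) = 0, λ = 2 is a root.
Factor out (λ - 2): p(λ) = (λ - 2)·(λ^2 - 4λ - 45).
The quadratic factors as (λ + 5)·(λ - 9).
Eigenvalues: -5, 2, 9.

-5, 2, 9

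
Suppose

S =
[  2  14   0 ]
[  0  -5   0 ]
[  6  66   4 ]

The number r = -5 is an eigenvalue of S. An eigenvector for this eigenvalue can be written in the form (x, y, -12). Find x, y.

-4, 2

We need (S + 5I)v = 0.
S + 5I = [[7, 14, 0], [0, 0, 0], [6, 66, 9]].
Row 1: (7)·x + (14)·y + (0)·-12 = 0
Row 2: (0)·x + (0)·y + (0)·-12 = 0
Row 3: (6)·x + (66)·y + (9)·-12 = 0
Solving gives x = -4, y = 2.
Check: S·(-4, 2, -12) = (20, -10, 60) = -5·(-4, 2, -12).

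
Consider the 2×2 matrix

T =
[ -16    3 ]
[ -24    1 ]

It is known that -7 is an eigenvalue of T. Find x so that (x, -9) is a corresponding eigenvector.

We need (T + 7I)v = 0.
T + 7I = [[-9, 3], [-24, 8]].
Row 1: (-9)·x + (3)·-9 = 0
Row 2: (-24)·x + (8)·-9 = 0
Solving gives x = -3.
Check: T·(-3, -9) = (21, 63) = -7·(-3, -9).

-3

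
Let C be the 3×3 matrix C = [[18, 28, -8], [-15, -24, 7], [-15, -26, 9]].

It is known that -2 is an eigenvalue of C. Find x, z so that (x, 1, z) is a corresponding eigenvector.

-1, 1

We need (C + 2I)v = 0.
C + 2I = [[20, 28, -8], [-15, -22, 7], [-15, -26, 11]].
Row 1: (20)·x + (28)·1 + (-8)·z = 0
Row 2: (-15)·x + (-22)·1 + (7)·z = 0
Row 3: (-15)·x + (-26)·1 + (11)·z = 0
Solving gives x = -1, z = 1.
Check: C·(-1, 1, 1) = (2, -2, -2) = -2·(-1, 1, 1).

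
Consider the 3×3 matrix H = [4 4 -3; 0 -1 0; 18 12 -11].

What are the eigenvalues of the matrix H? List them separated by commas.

-5, -2, -1

The characteristic polynomial is p(λ) = det(λI - H).
Expanding the 3×3 determinant: p(λ) = λ^3 + 8λ^2 + 17λ + 10.
Try λ = -1: p(-1) = 0, so -1 is a root.
Dividing by (λ + 1) leaves λ^2 + 7λ + 10.
The quadratic factors as (λ + 5)·(λ + 2).
Eigenvalues: -5, -2, -1.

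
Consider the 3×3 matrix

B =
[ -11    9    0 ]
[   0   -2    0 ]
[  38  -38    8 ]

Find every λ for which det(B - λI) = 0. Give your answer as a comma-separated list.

The characteristic polynomial is p(λ) = det(λI - B).
Expanding along the first row, p(λ) = λ^3 + 5λ^2 - 82λ - 176.
Try λ = -11: p(-11) = 0, so -11 is a root.
Dividing by (λ + 11) leaves λ^2 - 6λ - 16.
The quadratic factors as (λ + 2)·(λ - 8).
Eigenvalues: -11, -2, 8.

-11, -2, 8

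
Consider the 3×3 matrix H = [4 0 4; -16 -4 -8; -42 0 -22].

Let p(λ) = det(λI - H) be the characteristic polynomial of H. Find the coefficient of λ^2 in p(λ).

22

The coefficient of λ^2 of det(λI - H) is −trace(H).
trace(H) = (4) + (-4) + (-22) = -22, so the coefficient is 22.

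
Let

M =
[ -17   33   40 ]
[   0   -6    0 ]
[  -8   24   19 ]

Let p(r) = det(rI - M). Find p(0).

-18

p(0) = det(0·I − M) = det(−M) = (−1)^3·det(M).
det(M) = 18, so p(0) = -18.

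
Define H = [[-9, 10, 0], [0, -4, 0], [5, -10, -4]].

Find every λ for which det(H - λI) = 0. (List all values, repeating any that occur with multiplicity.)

-9, -4, -4

The characteristic polynomial is p(λ) = det(λI - H).
Cofactor expansion gives p(λ) = λ^3 + 17λ^2 + 88λ + 144.
Rational-root test: λ = -4 gives p(-4) = 0.
Factor out (λ + 4): p(λ) = (λ + 4)·(λ^2 + 13λ + 36).
The quadratic factors as (λ + 9)·(λ + 4).
Eigenvalues: -9, -4, -4.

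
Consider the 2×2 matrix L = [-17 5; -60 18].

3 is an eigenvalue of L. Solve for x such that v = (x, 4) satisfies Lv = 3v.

We need (L - 3I)v = 0.
L - 3I = [[-20, 5], [-60, 15]].
Row 1: (-20)·x + (5)·4 = 0
Row 2: (-60)·x + (15)·4 = 0
Solving gives x = 1.
Check: L·(1, 4) = (3, 12) = 3·(1, 4).

1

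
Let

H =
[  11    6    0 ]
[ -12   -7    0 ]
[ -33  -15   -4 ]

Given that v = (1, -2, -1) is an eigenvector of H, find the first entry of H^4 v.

1

First find the eigenvalue: Hv = (-1, 2, 1) = -1·(1, -2, -1), so λ = -1.
Then H^4 v = λ^4·v = (-1)^4·(1, -2, -1) = 1·(1, -2, -1) = (1, -2, -1).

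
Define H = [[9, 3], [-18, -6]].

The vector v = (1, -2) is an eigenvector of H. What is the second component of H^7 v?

-4374

First find the eigenvalue: Hv = (3, -6) = 3·(1, -2), so λ = 3.
Then H^7 v = λ^7·v = 3^7·(1, -2) = 2187·(1, -2) = (2187, -4374).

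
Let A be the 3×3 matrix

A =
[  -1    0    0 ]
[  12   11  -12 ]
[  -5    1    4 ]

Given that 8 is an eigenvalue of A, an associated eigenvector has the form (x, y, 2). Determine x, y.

We need (A - 8I)v = 0.
A - 8I = [[-9, 0, 0], [12, 3, -12], [-5, 1, -4]].
Row 1: (-9)·x + (0)·y + (0)·2 = 0
Row 2: (12)·x + (3)·y + (-12)·2 = 0
Row 3: (-5)·x + (1)·y + (-4)·2 = 0
Solving gives x = 0, y = 8.
Check: A·(0, 8, 2) = (0, 64, 16) = 8·(0, 8, 2).

0, 8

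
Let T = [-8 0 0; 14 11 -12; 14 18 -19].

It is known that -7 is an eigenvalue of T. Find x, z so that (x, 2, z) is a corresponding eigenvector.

0, 3

We need (T + 7I)v = 0.
T + 7I = [[-1, 0, 0], [14, 18, -12], [14, 18, -12]].
Row 1: (-1)·x + (0)·2 + (0)·z = 0
Row 2: (14)·x + (18)·2 + (-12)·z = 0
Row 3: (14)·x + (18)·2 + (-12)·z = 0
Solving gives x = 0, z = 3.
Check: T·(0, 2, 3) = (0, -14, -21) = -7·(0, 2, 3).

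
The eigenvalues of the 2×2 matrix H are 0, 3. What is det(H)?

0

det(H) is the product of the eigenvalues: (0) · (3) = 0.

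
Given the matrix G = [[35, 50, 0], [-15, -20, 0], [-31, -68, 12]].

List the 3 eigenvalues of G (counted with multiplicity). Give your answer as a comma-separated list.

Compute the characteristic polynomial p(λ) = det(λI - G).
Cofactor expansion gives p(λ) = λ^3 - 27λ^2 + 230λ - 600.
Since p(5) = 0, λ = 5 is a root.
Factor out (λ - 5): p(λ) = (λ - 5)·(λ^2 - 22λ + 120).
The quadratic factors as (λ - 10)·(λ - 12).
Eigenvalues: 5, 10, 12.

5, 10, 12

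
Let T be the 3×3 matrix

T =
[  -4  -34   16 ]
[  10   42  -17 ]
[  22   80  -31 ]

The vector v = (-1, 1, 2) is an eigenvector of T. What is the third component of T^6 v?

128

First find the eigenvalue: Tv = (2, -2, -4) = -2·(-1, 1, 2), so λ = -2.
Then T^6 v = λ^6·v = (-2)^6·(-1, 1, 2) = 64·(-1, 1, 2) = (-64, 64, 128).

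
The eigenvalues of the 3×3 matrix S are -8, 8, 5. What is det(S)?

-320

det(S) is the product of the eigenvalues: (-8) · (8) · (5) = -320.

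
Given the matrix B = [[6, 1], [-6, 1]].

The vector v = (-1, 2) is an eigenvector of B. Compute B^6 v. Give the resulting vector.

First find the eigenvalue: Bv = (-4, 8) = 4·(-1, 2), so λ = 4.
Then B^6 v = λ^6·v = 4^6·(-1, 2) = 4096·(-1, 2) = (-4096, 8192).

(-4096, 8192)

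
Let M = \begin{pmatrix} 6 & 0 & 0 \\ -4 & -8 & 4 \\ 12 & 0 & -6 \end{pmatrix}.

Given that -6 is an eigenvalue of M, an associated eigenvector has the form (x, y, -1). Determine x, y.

We need (M + 6I)v = 0.
M + 6I = [[12, 0, 0], [-4, -2, 4], [12, 0, 0]].
Row 1: (12)·x + (0)·y + (0)·-1 = 0
Row 2: (-4)·x + (-2)·y + (4)·-1 = 0
Row 3: (12)·x + (0)·y + (0)·-1 = 0
Solving gives x = 0, y = -2.
Check: M·(0, -2, -1) = (0, 12, 6) = -6·(0, -2, -1).

0, -2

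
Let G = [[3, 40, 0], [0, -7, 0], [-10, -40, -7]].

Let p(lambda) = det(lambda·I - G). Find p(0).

-147

p(0) = det(0·I − G) = det(−G) = (−1)^3·det(G).
det(G) = 147, so p(0) = -147.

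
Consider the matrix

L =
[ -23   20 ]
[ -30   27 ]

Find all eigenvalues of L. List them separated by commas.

det(L - rI) = (-23 - r)(27 - r) - (20)·(-30) = r^2 - 4r - 21.
This factors as (r + 3)·(r - 7) = 0.
Eigenvalues: -3, 7.

-3, 7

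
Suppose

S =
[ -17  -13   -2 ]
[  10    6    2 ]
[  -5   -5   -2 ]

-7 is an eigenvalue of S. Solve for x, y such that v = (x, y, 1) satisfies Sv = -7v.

5, -4

We need (S + 7I)v = 0.
S + 7I = [[-10, -13, -2], [10, 13, 2], [-5, -5, 5]].
Row 1: (-10)·x + (-13)·y + (-2)·1 = 0
Row 2: (10)·x + (13)·y + (2)·1 = 0
Row 3: (-5)·x + (-5)·y + (5)·1 = 0
Solving gives x = 5, y = -4.
Check: S·(5, -4, 1) = (-35, 28, -7) = -7·(5, -4, 1).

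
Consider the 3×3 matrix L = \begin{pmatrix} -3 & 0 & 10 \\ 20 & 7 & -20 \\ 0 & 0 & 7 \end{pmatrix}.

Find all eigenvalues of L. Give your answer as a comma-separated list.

Set up det(λI - L) = 0.
Expanding along the first row, p(λ) = λ^3 - 11λ^2 + 7λ + 147.
Since p(-3) = 0, λ = -3 is a root.
Dividing by (λ + 3) leaves λ^2 - 14λ + 49.
The quadratic factor is (λ - 7)^2.
Eigenvalues: -3, 7, 7.

-3, 7, 7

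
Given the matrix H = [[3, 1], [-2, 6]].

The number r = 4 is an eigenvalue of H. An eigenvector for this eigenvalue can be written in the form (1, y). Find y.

We need (H - 4I)v = 0.
H - 4I = [[-1, 1], [-2, 2]].
Row 1: (-1)·1 + (1)·y = 0
Row 2: (-2)·1 + (2)·y = 0
Solving gives y = 1.
Check: H·(1, 1) = (4, 4) = 4·(1, 1).

1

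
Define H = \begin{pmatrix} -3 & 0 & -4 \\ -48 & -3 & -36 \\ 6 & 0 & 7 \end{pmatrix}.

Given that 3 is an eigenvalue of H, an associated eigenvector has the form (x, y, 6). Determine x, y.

-4, -4

We need (H - 3I)v = 0.
H - 3I = [[-6, 0, -4], [-48, -6, -36], [6, 0, 4]].
Row 1: (-6)·x + (0)·y + (-4)·6 = 0
Row 2: (-48)·x + (-6)·y + (-36)·6 = 0
Row 3: (6)·x + (0)·y + (4)·6 = 0
Solving gives x = -4, y = -4.
Check: H·(-4, -4, 6) = (-12, -12, 18) = 3·(-4, -4, 6).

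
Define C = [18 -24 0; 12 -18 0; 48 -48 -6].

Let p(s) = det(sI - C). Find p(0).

p(0) = det(0·I − C) = det(−C) = (−1)^3·det(C).
det(C) = 216, so p(0) = -216.

-216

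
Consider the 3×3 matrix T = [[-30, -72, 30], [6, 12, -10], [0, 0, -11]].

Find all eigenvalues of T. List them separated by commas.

The characteristic polynomial is p(s) = det(sI - T).
Expanding the 3×3 determinant: p(s) = s^3 + 29s^2 + 270s + 792.
Try s = -6: p(-6) = 0, so -6 is a root.
Dividing by (s + 6) leaves s^2 + 23s + 132.
The quadratic factors as (s + 12)·(s + 11).
Eigenvalues: -12, -11, -6.

-12, -11, -6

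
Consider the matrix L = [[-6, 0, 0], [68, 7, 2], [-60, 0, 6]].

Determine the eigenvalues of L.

-6, 6, 7

Compute the characteristic polynomial p(μ) = det(μI - L).
Expanding along the first row, p(μ) = μ^3 - 7μ^2 - 36μ + 252.
Since p(-6) = 0, μ = -6 is a root.
Factor out (μ + 6): p(μ) = (μ + 6)·(μ^2 - 13μ + 42).
The quadratic factors as (μ - 6)·(μ - 7).
Eigenvalues: -6, 6, 7.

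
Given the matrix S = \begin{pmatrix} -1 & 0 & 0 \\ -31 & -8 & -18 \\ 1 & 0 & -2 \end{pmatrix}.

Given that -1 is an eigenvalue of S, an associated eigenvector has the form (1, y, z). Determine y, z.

-7, 1

We need (S + 1I)v = 0.
S + 1I = [[0, 0, 0], [-31, -7, -18], [1, 0, -1]].
Row 1: (0)·1 + (0)·y + (0)·z = 0
Row 2: (-31)·1 + (-7)·y + (-18)·z = 0
Row 3: (1)·1 + (0)·y + (-1)·z = 0
Solving gives y = -7, z = 1.
Check: S·(1, -7, 1) = (-1, 7, -1) = -1·(1, -7, 1).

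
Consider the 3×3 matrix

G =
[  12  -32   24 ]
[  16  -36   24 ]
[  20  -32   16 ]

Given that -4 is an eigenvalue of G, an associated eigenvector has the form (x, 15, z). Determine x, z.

12, 12

We need (G + 4I)v = 0.
G + 4I = [[16, -32, 24], [16, -32, 24], [20, -32, 20]].
Row 1: (16)·x + (-32)·15 + (24)·z = 0
Row 2: (16)·x + (-32)·15 + (24)·z = 0
Row 3: (20)·x + (-32)·15 + (20)·z = 0
Solving gives x = 12, z = 12.
Check: G·(12, 15, 12) = (-48, -60, -48) = -4·(12, 15, 12).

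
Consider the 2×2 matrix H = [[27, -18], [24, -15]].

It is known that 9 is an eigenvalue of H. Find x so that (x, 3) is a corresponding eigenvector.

We need (H - 9I)v = 0.
H - 9I = [[18, -18], [24, -24]].
Row 1: (18)·x + (-18)·3 = 0
Row 2: (24)·x + (-24)·3 = 0
Solving gives x = 3.
Check: H·(3, 3) = (27, 27) = 9·(3, 3).

3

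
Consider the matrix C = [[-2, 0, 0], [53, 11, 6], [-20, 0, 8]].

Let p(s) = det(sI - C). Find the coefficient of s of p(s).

50

p(s) = s^3 - 17s^2 + 50s + 176.
The coefficient of s is 50.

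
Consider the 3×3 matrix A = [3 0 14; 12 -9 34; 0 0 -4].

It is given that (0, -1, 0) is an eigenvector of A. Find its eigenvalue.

-9

Compute Av: A·(0, -1, 0) = (0, 9, 0).
Since Av = λv, compare component 2: 9 = λ·-1, so λ = -9.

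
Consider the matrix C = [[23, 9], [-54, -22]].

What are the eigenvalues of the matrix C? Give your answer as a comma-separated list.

-4, 5

det(C - μI) = (23 - μ)(-22 - μ) - (9)·(-54) = μ^2 - μ - 20.
This factors as (μ + 4)·(μ - 5) = 0.
Eigenvalues: -4, 5.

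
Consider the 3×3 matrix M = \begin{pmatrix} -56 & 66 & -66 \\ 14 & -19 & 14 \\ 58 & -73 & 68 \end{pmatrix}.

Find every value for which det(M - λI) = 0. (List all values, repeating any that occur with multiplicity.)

Set up det(sI - M) = 0.
Cofactor expansion gives p(s) = s^3 + 7s^2 - 110s - 600.
Rational-root test: s = -12 gives p(-12) = 0.
Dividing by (s + 12) leaves s^2 - 5s - 50.
The quadratic factors as (s + 5)·(s - 10).
Eigenvalues: -12, -5, 10.

-12, -5, 10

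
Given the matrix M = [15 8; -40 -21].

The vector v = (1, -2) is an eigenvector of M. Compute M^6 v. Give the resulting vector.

(1, -2)

First find the eigenvalue: Mv = (-1, 2) = -1·(1, -2), so λ = -1.
Then M^6 v = λ^6·v = (-1)^6·(1, -2) = 1·(1, -2) = (1, -2).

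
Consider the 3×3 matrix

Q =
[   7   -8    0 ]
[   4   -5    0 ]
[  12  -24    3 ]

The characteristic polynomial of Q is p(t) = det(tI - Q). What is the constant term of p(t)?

p(t) = t^3 - 5t^2 + 3t + 9.
The constant term is 9.

9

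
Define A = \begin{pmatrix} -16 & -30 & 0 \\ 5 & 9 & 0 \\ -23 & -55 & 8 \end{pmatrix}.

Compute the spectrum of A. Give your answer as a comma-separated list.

-6, -1, 8

The characteristic polynomial is p(λ) = det(λI - A).
Expanding the 3×3 determinant: p(λ) = λ^3 - λ^2 - 50λ - 48.
Try λ = -6: p(-6) = 0, so -6 is a root.
Dividing by (λ + 6) leaves λ^2 - 7λ - 8.
The quadratic factors as (λ + 1)·(λ - 8).
Eigenvalues: -6, -1, 8.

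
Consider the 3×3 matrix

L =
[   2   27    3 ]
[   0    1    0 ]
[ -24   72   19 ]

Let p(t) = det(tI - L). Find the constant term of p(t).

p(t) = t^3 - 22t^2 + 131t - 110.
The constant term is -110.

-110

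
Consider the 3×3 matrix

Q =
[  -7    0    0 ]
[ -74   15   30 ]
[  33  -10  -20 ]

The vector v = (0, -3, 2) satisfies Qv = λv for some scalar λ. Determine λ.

-5

Compute Qv: Q·(0, -3, 2) = (0, 15, -10).
Since Qv = λv, compare component 2: 15 = λ·-3, so λ = -5.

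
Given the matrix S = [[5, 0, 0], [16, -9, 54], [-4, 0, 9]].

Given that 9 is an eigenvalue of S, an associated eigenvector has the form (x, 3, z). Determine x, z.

0, 1

We need (S - 9I)v = 0.
S - 9I = [[-4, 0, 0], [16, -18, 54], [-4, 0, 0]].
Row 1: (-4)·x + (0)·3 + (0)·z = 0
Row 2: (16)·x + (-18)·3 + (54)·z = 0
Row 3: (-4)·x + (0)·3 + (0)·z = 0
Solving gives x = 0, z = 1.
Check: S·(0, 3, 1) = (0, 27, 9) = 9·(0, 3, 1).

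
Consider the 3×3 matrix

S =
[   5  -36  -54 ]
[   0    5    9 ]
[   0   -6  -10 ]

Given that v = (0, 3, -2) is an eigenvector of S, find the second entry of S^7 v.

-3

First find the eigenvalue: Sv = (0, -3, 2) = -1·(0, 3, -2), so λ = -1.
Then S^7 v = λ^7·v = (-1)^7·(0, 3, -2) = -1·(0, 3, -2) = (0, -3, 2).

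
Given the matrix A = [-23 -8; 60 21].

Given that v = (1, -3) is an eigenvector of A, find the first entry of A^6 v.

1

First find the eigenvalue: Av = (1, -3) = 1·(1, -3), so λ = 1.
Then A^6 v = λ^6·v = 1^6·(1, -3) = 1·(1, -3) = (1, -3).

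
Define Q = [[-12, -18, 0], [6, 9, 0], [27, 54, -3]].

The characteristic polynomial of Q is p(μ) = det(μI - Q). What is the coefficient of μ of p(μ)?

9

p(μ) = μ^3 + 6μ^2 + 9μ.
The coefficient of μ is 9.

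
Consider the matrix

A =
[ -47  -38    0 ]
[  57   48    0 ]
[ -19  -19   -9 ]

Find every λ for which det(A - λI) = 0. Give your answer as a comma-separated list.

-9, -9, 10

Set up det(λI - A) = 0.
Expanding the 3×3 determinant: p(λ) = λ^3 + 8λ^2 - 99λ - 810.
Rational-root test: λ = 10 gives p(10) = 0.
Dividing by (λ - 10) leaves λ^2 + 18λ + 81.
The quadratic factor is (λ + 9)^2.
Eigenvalues: -9, -9, 10.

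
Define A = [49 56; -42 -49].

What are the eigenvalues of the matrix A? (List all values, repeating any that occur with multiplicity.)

det(A - λI) = (49 - λ)(-49 - λ) - (56)·(-42) = λ^2 - 49.
This factors as (λ + 7)·(λ - 7) = 0.
Eigenvalues: -7, 7.

-7, 7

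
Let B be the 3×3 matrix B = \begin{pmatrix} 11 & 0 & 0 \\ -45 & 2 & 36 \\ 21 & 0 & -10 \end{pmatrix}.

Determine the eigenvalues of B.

-10, 2, 11

Set up det(sI - B) = 0.
Cofactor expansion gives p(s) = s^3 - 3s^2 - 108s + 220.
Try s = 11: p(11) = 0, so 11 is a root.
Factor out (s - 11): p(s) = (s - 11)·(s^2 + 8s - 20).
The quadratic factors as (s + 10)·(s - 2).
Eigenvalues: -10, 2, 11.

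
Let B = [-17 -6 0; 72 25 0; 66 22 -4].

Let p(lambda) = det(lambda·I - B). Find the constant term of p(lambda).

28

p(lambda) = lambda^3 - 4·lambda^2 - 25·lambda + 28.
The constant term is 28.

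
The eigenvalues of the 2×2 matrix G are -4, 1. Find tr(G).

trace(G) is the sum of the eigenvalues: (-4) + (1) = -3.

-3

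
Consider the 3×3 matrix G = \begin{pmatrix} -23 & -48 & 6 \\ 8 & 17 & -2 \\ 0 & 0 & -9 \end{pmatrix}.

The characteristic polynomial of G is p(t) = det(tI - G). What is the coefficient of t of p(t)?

p(t) = t^3 + 15t^2 + 47t - 63.
The coefficient of t is 47.

47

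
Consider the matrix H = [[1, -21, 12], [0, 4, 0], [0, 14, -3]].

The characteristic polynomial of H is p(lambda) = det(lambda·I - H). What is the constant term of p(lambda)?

12

p(lambda) = lambda^3 - 2·lambda^2 - 11·lambda + 12.
The constant term is 12.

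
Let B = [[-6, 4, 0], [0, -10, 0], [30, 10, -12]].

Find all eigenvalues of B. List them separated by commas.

Set up det(rI - B) = 0.
Cofactor expansion gives p(r) = r^3 + 28r^2 + 252r + 720.
Try r = -10: p(-10) = 0, so -10 is a root.
Dividing by (r + 10) leaves r^2 + 18r + 72.
The quadratic factors as (r + 12)·(r + 6).
Eigenvalues: -12, -10, -6.

-12, -10, -6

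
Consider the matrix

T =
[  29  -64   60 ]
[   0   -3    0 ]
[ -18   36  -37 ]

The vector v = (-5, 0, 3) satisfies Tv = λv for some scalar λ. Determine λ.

-7

Compute Tv: T·(-5, 0, 3) = (35, 0, -21).
Since Tv = λv, compare component 1: 35 = λ·-5, so λ = -7.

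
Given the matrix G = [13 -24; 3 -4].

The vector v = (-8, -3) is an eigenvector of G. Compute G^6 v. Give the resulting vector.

First find the eigenvalue: Gv = (-32, -12) = 4·(-8, -3), so λ = 4.
Then G^6 v = λ^6·v = 4^6·(-8, -3) = 4096·(-8, -3) = (-32768, -12288).

(-32768, -12288)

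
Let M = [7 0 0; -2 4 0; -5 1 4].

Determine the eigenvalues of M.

M is lower triangular, so its eigenvalues are the diagonal entries.
Diagonal: 7, 4, 4.

4, 4, 7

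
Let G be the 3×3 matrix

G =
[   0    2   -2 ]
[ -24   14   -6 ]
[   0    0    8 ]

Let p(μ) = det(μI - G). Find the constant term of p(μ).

-384

p(μ) = μ^3 - 22μ^2 + 160μ - 384.
The constant term is -384.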